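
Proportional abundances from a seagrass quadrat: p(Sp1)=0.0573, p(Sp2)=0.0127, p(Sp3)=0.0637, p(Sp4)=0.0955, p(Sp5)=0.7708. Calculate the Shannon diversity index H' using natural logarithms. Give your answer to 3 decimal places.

0.820

Each pᵢ ln pᵢ term (working shown to 5 dp, full precision carried): 0.0573×(-2.85945)=-0.16385, 0.0127×(-4.36615)=-0.05545, 0.0637×(-2.75357)=-0.17540, 0.0955×(-2.34863)=-0.22429, 0.7708×(-0.26033)=-0.20066.
Sum = -0.81965, so H' = 0.820.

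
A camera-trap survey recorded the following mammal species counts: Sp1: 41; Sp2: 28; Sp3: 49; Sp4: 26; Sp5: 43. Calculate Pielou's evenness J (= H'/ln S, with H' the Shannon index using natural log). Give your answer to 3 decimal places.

Total N = 41+28+49+26+43 = 187, so the proportions are 0.21925, 0.14973, 0.26203, 0.13904, 0.22995 (working shown to 5 dp, full precision carried).
H' = −Σ pᵢ ln pᵢ = −((-0.33272) + (-0.28433) + (-0.35094) + (-0.27432) + (-0.33800)) = 1.58031.
With S = 5 species, ln S = 1.60944, so J = 1.58031/1.60944 = 0.98190, i.e. 0.982 to 3 decimal places.

0.982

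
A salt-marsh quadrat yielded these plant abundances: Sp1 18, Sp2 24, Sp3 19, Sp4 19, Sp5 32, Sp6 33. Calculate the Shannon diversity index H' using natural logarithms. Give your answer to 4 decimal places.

1.7597

Total N = 18+24+19+19+32+33 = 145, so the proportions are 0.124138, 0.165517, 0.131034, 0.131034, 0.22069, 0.227586 (working shown to 6 dp, full precision carried).
Each pᵢ ln pᵢ term: 0.124138×(-2.086362)=-0.258997, 0.165517×(-1.798680)=-0.297713, 0.131034×(-2.032295)=-0.266301, 0.131034×(-2.032295)=-0.266301, 0.22069×(-1.510998)=-0.333462, 0.227586×(-1.480226)=-0.336879.
Sum = -1.759651, so H' = 1.7597.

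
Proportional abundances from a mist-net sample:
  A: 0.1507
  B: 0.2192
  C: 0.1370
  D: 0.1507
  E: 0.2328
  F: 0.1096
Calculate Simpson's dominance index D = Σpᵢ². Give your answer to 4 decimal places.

0.1784

D = 0.1507² + 0.2192² + 0.137² + 0.1507² + 0.2328² + 0.1096² = 0.022710 + 0.048049 + 0.018769 + 0.022710 + 0.054196 + 0.012012 = 0.178447 (working shown to 6 dp, full precision carried).
To 4 decimal places, D = 0.1784.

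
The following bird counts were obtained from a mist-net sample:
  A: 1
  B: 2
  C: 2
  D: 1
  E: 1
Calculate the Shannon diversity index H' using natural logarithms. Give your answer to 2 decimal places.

1.55

Total N = 1+2+2+1+1 = 7, so the proportions are 0.1429, 0.2857, 0.2857, 0.1429, 0.1429 (working shown to 4 dp, full precision carried).
Each pᵢ ln pᵢ term: 0.1429×(-1.9459)=-0.2780, 0.2857×(-1.2528)=-0.3579, 0.2857×(-1.2528)=-0.3579, 0.1429×(-1.9459)=-0.2780, 0.1429×(-1.9459)=-0.2780.
Sum = -1.5498, so H' = 1.55.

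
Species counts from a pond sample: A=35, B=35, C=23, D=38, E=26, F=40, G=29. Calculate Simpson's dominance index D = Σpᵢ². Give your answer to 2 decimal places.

0.15

Total N = 35+35+23+38+26+40+29 = 226, so the proportions are 0.1549, 0.1549, 0.1018, 0.1681, 0.115, 0.177, 0.1283 (working shown to 4 dp, full precision carried).
D = 0.1549² + 0.1549² + 0.1018² + 0.1681² + 0.115² + 0.177² + 0.1283² = 0.0240 + 0.0240 + 0.0104 + 0.0283 + 0.0132 + 0.0313 + 0.0165 = 0.1476.
To 2 decimal places, D = 0.15.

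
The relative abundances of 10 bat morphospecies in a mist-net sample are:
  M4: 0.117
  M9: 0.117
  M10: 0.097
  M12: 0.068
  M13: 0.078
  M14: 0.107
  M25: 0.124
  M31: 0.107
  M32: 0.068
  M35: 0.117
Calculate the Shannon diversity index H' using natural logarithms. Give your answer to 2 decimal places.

Each pᵢ ln pᵢ term (working shown to 4 dp, full precision carried): 0.117×(-2.1456)=-0.2510, 0.117×(-2.1456)=-0.2510, 0.097×(-2.3330)=-0.2263, 0.068×(-2.6882)=-0.1828, 0.078×(-2.5510)=-0.1990, 0.107×(-2.2349)=-0.2391, 0.124×(-2.0875)=-0.2588, 0.107×(-2.2349)=-0.2391, 0.068×(-2.6882)=-0.1828, 0.117×(-2.1456)=-0.2510.
Sum = -2.2811, so H' = 2.28.

2.28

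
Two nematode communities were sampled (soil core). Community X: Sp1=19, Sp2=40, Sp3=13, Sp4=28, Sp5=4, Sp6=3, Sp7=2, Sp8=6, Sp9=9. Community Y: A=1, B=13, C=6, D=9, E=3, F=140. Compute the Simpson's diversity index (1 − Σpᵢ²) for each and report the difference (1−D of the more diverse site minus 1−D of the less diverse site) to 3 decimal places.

0.474

Community X: N=124, proportions 0.15322581, 0.32258065, 0.10483871, 0.22580645, 0.03225806, 0.02419355, 0.01612903, 0.0483871, 0.07258065, giving 1−D = 0.80098855 (working shown to 8 dp, full precision carried).
Community Y: N=172, proportions 0.00581395, 0.0755814, 0.03488372, 0.05232558, 0.01744186, 0.81395349, giving 1−D = 0.32747431.
Difference = |0.80098855 − 0.32747431| = 0.47351424, i.e. 0.474 to 3 decimal places.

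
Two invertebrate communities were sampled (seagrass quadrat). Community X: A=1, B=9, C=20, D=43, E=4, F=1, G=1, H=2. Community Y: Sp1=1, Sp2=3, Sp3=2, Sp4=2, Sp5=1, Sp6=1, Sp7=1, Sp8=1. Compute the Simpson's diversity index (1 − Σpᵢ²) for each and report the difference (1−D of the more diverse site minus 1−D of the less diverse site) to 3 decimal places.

0.206

Community X: N=81, proportions 0.0123457, 0.1111111, 0.2469136, 0.5308642, 0.0493827, 0.0123457, 0.0123457, 0.0246914, giving 1−D = 0.6413656 (working shown to 7 dp, full precision carried).
Community Y: N=12, proportions 0.0833333, 0.25, 0.1666667, 0.1666667, 0.0833333, 0.0833333, 0.0833333, 0.0833333, giving 1−D = 0.8472222.
Difference = |0.6413656 − 0.8472222| = 0.2058566, i.e. 0.206 to 3 decimal places.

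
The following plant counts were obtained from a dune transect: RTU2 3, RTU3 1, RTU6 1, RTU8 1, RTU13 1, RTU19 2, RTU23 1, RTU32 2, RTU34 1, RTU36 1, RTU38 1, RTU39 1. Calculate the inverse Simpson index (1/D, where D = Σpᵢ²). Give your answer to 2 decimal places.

9.85

Total N = 3+1+1+1+1+2+1+2+1+1+1+1 = 16, so the proportions are 0.1875, 0.0625, 0.0625, 0.0625, 0.0625, 0.125, 0.0625, 0.125, 0.0625, 0.0625, 0.0625, 0.0625 (working shown to 6 dp, full precision carried).
D = 0.1875² + 0.0625² + 0.0625² + 0.0625² + 0.0625² + 0.125² + 0.0625² + 0.125² + 0.0625² + 0.0625² + 0.0625² + 0.0625² = 0.035156 + 0.003906 + 0.003906 + 0.003906 + 0.003906 + 0.015625 + 0.003906 + 0.015625 + 0.003906 + 0.003906 + 0.003906 + 0.003906 = 0.101562.
So 1/D = 9.8462, i.e. 9.85 to 2 decimal places.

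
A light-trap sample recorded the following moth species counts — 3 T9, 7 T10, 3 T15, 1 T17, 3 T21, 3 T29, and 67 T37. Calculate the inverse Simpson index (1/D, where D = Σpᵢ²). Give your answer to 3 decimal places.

Total N = 3+7+3+1+3+3+67 = 87, so the proportions are 0.034483, 0.08046, 0.034483, 0.011494, 0.034483, 0.034483, 0.770115 (working shown to 6 dp, full precision carried).
D = 0.034483² + 0.08046² + 0.034483² + 0.011494² + 0.034483² + 0.034483² + 0.770115² = 0.001189 + 0.006474 + 0.001189 + 0.000132 + 0.001189 + 0.001189 + 0.593077 = 0.604439.
So 1/D = 1.65443, i.e. 1.654 to 3 decimal places.

1.654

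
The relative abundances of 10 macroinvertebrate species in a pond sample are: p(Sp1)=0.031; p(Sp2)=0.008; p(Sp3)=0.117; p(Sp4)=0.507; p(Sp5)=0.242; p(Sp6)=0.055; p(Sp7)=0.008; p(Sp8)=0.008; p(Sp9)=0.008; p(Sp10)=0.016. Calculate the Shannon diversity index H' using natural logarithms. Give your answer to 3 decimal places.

Each pᵢ ln pᵢ term (working shown to 5 dp, full precision carried): 0.031×(-3.47377)=-0.10769, 0.008×(-4.82831)=-0.03863, 0.117×(-2.14558)=-0.25103, 0.507×(-0.67924)=-0.34438, 0.242×(-1.41882)=-0.34335, 0.055×(-2.90042)=-0.15952, 0.008×(-4.82831)=-0.03863, 0.008×(-4.82831)=-0.03863, 0.008×(-4.82831)=-0.03863, 0.016×(-4.13517)=-0.06616.
Sum = -1.42664, so H' = 1.427.

1.427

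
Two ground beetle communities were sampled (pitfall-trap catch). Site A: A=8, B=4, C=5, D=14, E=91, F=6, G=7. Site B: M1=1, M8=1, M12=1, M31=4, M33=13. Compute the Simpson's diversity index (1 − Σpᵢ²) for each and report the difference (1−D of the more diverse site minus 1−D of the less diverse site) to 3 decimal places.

0.006

Site A: N=135, proportions 0.05926, 0.02963, 0.03704, 0.1037, 0.67407, 0.04444, 0.05185, giving 1−D = 0.52444 (working shown to 5 dp, full precision carried).
Site B: N=20, proportions 0.05, 0.05, 0.05, 0.2, 0.65, giving 1−D = 0.53000.
Difference = |0.52444 − 0.53000| = 0.00556, i.e. 0.006 to 3 decimal places.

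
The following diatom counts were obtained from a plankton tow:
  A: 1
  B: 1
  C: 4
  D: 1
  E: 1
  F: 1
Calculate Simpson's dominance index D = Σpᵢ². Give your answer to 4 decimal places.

Total N = 1+1+4+1+1+1 = 9, so the proportions are 0.111111, 0.111111, 0.444444, 0.111111, 0.111111, 0.111111 (working shown to 6 dp, full precision carried).
D = 0.111111² + 0.111111² + 0.444444² + 0.111111² + 0.111111² + 0.111111² = 0.012346 + 0.012346 + 0.197531 + 0.012346 + 0.012346 + 0.012346 = 0.259259.
To 4 decimal places, D = 0.2593.

0.2593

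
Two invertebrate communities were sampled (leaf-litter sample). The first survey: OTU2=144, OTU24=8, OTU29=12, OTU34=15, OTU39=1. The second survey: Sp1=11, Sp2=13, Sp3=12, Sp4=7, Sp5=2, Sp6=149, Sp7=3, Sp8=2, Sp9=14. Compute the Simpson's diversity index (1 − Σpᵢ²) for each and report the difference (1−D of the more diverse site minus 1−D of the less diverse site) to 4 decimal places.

The first survey: N=180, proportions 0.8, 0.044444, 0.066667, 0.083333, 0.005556, giving 1−D = 0.346605 (working shown to 6 dp, full precision carried).
The second survey: N=213, proportions 0.051643, 0.061033, 0.056338, 0.032864, 0.00939, 0.699531, 0.014085, 0.00939, 0.065728, giving 1−D = 0.495316.
Difference = |0.346605 − 0.495316| = 0.148711, i.e. 0.1487 to 4 decimal places.

0.1487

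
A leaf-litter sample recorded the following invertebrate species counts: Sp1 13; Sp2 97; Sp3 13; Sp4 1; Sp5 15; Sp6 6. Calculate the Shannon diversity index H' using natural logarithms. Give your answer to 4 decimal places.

1.1022

Total N = 13+97+13+1+15+6 = 145, so the proportions are 0.089655, 0.668966, 0.089655, 0.006897, 0.103448, 0.041379 (working shown to 6 dp, full precision carried).
Each pᵢ ln pᵢ term: 0.089655×(-2.411784)=-0.216229, 0.668966×(-0.402023)=-0.268939, 0.089655×(-2.411784)=-0.216229, 0.006897×(-4.976734)=-0.034322, 0.103448×(-2.268684)=-0.234691, 0.041379×(-3.184974)=-0.131792.
Sum = -1.102203, so H' = 1.1022.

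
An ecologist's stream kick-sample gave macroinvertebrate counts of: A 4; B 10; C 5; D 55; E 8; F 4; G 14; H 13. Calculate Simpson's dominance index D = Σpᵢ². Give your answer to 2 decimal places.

Total N = 4+10+5+55+8+4+14+13 = 113, so the proportions are 0.0354, 0.0885, 0.0442, 0.4867, 0.0708, 0.0354, 0.1239, 0.115 (working shown to 4 dp, full precision carried).
D = 0.0354² + 0.0885² + 0.0442² + 0.4867² + 0.0708² + 0.0354² + 0.1239² + 0.115² = 0.0013 + 0.0078 + 0.0020 + 0.2369 + 0.0050 + 0.0013 + 0.0153 + 0.0132 = 0.2828.
To 2 decimal places, D = 0.28.

0.28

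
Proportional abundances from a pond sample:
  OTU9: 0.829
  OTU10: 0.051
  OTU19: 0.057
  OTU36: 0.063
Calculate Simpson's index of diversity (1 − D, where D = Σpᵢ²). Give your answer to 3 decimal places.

0.303

D = 0.829² + 0.051² + 0.057² + 0.063² = 0.68724 + 0.00260 + 0.00325 + 0.00397 = 0.69706 (working shown to 5 dp, full precision carried).
So 1 − D = 0.30294, i.e. 0.303 to 3 decimal places.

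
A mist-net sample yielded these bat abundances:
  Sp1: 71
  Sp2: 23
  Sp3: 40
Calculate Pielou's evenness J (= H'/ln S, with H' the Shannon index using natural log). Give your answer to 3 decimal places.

0.910

Total N = 71+23+40 = 134, so the proportions are 0.52985, 0.17164, 0.29851 (working shown to 5 dp, full precision carried).
H' = −Σ pᵢ ln pᵢ = −((-0.33654) + (-0.30249) + (-0.36088)) = 0.99992.
With S = 3 species, ln S = 1.09861, so J = 0.99992/1.09861 = 0.91016, i.e. 0.910 to 3 decimal places.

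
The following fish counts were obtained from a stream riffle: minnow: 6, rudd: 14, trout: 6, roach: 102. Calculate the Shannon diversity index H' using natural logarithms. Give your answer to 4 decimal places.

0.7099

Total N = 6+14+6+102 = 128, so the proportions are 0.046875, 0.109375, 0.046875, 0.796875 (working shown to 6 dp, full precision carried).
Each pᵢ ln pᵢ term: 0.046875×(-3.060271)=-0.143450, 0.109375×(-2.212973)=-0.242044, 0.046875×(-3.060271)=-0.143450, 0.796875×(-0.227057)=-0.180936.
Sum = -0.709881, so H' = 0.7099.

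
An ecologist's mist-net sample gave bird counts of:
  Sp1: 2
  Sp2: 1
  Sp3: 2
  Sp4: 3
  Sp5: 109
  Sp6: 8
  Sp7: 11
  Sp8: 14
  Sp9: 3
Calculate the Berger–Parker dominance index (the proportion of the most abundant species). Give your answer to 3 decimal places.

Total N = 2+1+2+3+109+8+11+14+3 = 153, so the proportions are 0.01307, 0.00654, 0.01307, 0.01961, 0.71242, 0.05229, 0.0719, 0.0915, 0.01961 (working shown to 5 dp, full precision carried).
The largest proportion is 0.71242, i.e. d = 0.712 to 3 decimal places.

0.712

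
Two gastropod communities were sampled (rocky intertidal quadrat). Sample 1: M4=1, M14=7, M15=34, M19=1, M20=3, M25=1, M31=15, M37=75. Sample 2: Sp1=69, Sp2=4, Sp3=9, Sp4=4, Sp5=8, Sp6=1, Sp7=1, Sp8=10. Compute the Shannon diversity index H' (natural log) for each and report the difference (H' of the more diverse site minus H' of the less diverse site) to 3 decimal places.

0.019

Sample 1: N=137, proportions 0.0073, 0.05109, 0.24818, 0.0073, 0.0219, 0.0073, 0.10949, 0.54745, giving H' = 1.26125 (working shown to 5 dp, full precision carried).
Sample 2: N=106, proportions 0.65094, 0.03774, 0.08491, 0.03774, 0.07547, 0.00943, 0.00943, 0.09434, giving H' = 1.24193.
Difference = |1.26125 − 1.24193| = 0.01932, i.e. 0.019 to 3 decimal places.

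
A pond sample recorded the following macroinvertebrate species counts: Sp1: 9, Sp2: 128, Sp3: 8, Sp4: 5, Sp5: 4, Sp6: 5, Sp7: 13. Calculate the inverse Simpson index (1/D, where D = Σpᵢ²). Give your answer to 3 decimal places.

Total N = 9+128+8+5+4+5+13 = 172, so the proportions are 0.052326, 0.744186, 0.046512, 0.02907, 0.023256, 0.02907, 0.075581 (working shown to 6 dp, full precision carried).
D = 0.052326² + 0.744186² + 0.046512² + 0.02907² + 0.023256² + 0.02907² + 0.075581² = 0.002738 + 0.553813 + 0.002163 + 0.000845 + 0.000541 + 0.000845 + 0.005713 = 0.566658.
So 1/D = 1.76473, i.e. 1.765 to 3 decimal places.

1.765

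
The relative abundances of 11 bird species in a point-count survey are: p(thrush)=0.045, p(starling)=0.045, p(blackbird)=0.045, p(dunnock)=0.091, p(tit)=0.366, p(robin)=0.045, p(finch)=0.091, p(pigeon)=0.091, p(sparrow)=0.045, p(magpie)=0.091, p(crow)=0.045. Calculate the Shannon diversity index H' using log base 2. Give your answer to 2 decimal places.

Each pᵢ log₂ pᵢ term (working shown to 4 dp, full precision carried): 0.045×(-4.4739)=-0.2013, 0.045×(-4.4739)=-0.2013, 0.045×(-4.4739)=-0.2013, 0.091×(-3.4580)=-0.3147, 0.366×(-1.4501)=-0.5307, 0.045×(-4.4739)=-0.2013, 0.091×(-3.4580)=-0.3147, 0.091×(-3.4580)=-0.3147, 0.045×(-4.4739)=-0.2013, 0.091×(-3.4580)=-0.3147, 0.045×(-4.4739)=-0.2013.
Sum = -2.9974, so H' = 3.00.

3.00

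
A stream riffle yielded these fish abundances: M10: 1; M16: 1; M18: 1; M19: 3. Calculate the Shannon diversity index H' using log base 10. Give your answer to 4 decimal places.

0.5396

Total N = 1+1+1+3 = 6, so the proportions are 0.166667, 0.166667, 0.166667, 0.5 (working shown to 6 dp, full precision carried).
Each pᵢ log₁₀ pᵢ term: 0.166667×(-0.778151)=-0.129692, 0.166667×(-0.778151)=-0.129692, 0.166667×(-0.778151)=-0.129692, 0.5×(-0.301030)=-0.150515.
Sum = -0.539591, so H' = 0.5396.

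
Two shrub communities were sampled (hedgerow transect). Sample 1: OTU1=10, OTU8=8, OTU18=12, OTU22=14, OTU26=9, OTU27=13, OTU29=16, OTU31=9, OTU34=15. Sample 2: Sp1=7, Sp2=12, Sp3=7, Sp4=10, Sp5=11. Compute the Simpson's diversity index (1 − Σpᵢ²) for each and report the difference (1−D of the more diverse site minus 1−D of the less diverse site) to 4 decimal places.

0.0925

Sample 1: N=106, proportions 0.0943396, 0.0754717, 0.1132075, 0.1320755, 0.0849057, 0.1226415, 0.1509434, 0.0849057, 0.1415094, giving 1−D = 0.8828765 (working shown to 7 dp, full precision carried).
Sample 2: N=47, proportions 0.1489362, 0.2553191, 0.1489362, 0.212766, 0.2340426, giving 1−D = 0.7904029.
Difference = |0.8828765 − 0.7904029| = 0.0924736, i.e. 0.0925 to 4 decimal places.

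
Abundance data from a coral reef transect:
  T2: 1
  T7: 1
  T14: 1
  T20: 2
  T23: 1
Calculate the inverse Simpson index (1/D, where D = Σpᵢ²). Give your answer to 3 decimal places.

Total N = 1+1+1+2+1 = 6, so the proportions are 0.1666667, 0.1666667, 0.1666667, 0.3333333, 0.1666667 (working shown to 7 dp, full precision carried).
D = 0.1666667² + 0.1666667² + 0.1666667² + 0.3333333² + 0.1666667² = 0.0277778 + 0.0277778 + 0.0277778 + 0.1111111 + 0.0277778 = 0.2222222.
So 1/D = 4.50000, i.e. 4.500 to 3 decimal places.

4.500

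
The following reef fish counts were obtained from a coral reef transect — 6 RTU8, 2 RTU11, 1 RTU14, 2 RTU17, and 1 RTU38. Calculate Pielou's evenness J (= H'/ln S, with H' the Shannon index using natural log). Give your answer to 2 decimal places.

0.84

Total N = 6+2+1+2+1 = 12, so the proportions are 0.5, 0.1667, 0.0833, 0.1667, 0.0833 (working shown to 4 dp, full precision carried).
H' = −Σ pᵢ ln pᵢ = −((-0.3466) + (-0.2986) + (-0.2071) + (-0.2986) + (-0.2071)) = 1.3580.
With S = 5 species, ln S = 1.6094, so J = 1.3580/1.6094 = 0.8438, i.e. 0.84 to 2 decimal places.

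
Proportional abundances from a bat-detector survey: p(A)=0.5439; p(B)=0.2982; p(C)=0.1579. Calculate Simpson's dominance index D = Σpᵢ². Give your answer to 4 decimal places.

0.4097

D = 0.5439² + 0.2982² + 0.1579² = 0.295827 + 0.088923 + 0.024932 = 0.409683 (working shown to 6 dp, full precision carried).
To 4 decimal places, D = 0.4097.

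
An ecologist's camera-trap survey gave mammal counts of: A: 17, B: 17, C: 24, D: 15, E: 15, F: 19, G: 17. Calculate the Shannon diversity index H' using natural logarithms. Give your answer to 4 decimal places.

Total N = 17+17+24+15+15+19+17 = 124, so the proportions are 0.137097, 0.137097, 0.193548, 0.120968, 0.120968, 0.153226, 0.137097 (working shown to 6 dp, full precision carried).
Each pᵢ ln pᵢ term: 0.137097×(-1.987068)=-0.272421, 0.137097×(-1.987068)=-0.272421, 0.193548×(-1.642228)=-0.317851, 0.120968×(-2.112231)=-0.255512, 0.120968×(-2.112231)=-0.255512, 0.153226×(-1.875843)=-0.287427, 0.137097×(-1.987068)=-0.272421.
Sum = -1.933564, so H' = 1.9336.

1.9336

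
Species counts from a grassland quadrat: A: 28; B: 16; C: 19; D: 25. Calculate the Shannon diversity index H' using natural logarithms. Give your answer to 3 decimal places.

1.363

Total N = 28+16+19+25 = 88, so the proportions are 0.31818, 0.18182, 0.21591, 0.28409 (working shown to 5 dp, full precision carried).
Each pᵢ ln pᵢ term: 0.31818×(-1.14513)=-0.36436, 0.18182×(-1.70475)=-0.30995, 0.21591×(-1.53290)=-0.33097, 0.28409×(-1.25846)=-0.35752.
Sum = -1.36280, so H' = 1.363.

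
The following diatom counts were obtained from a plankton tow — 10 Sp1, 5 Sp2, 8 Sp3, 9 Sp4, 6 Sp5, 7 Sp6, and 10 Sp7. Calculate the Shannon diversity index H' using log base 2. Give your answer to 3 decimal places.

2.768

Total N = 10+5+8+9+6+7+10 = 55, so the proportions are 0.18182, 0.09091, 0.14545, 0.16364, 0.10909, 0.12727, 0.18182 (working shown to 5 dp, full precision carried).
Each pᵢ log₂ pᵢ term: 0.18182×(-2.45943)=-0.44717, 0.09091×(-3.45943)=-0.31449, 0.14545×(-2.78136)=-0.40456, 0.16364×(-2.61143)=-0.42733, 0.10909×(-3.19640)=-0.34870, 0.12727×(-2.97400)=-0.37851, 0.18182×(-2.45943)=-0.44717.
Sum = -2.76793, so H' = 2.768.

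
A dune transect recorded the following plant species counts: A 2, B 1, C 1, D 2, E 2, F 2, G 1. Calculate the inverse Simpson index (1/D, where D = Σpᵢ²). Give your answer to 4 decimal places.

Total N = 2+1+1+2+2+2+1 = 11, so the proportions are 0.18181818, 0.09090909, 0.09090909, 0.18181818, 0.18181818, 0.18181818, 0.09090909 (working shown to 8 dp, full precision carried).
D = 0.18181818² + 0.09090909² + 0.09090909² + 0.18181818² + 0.18181818² + 0.18181818² + 0.09090909² = 0.03305785 + 0.00826446 + 0.00826446 + 0.03305785 + 0.03305785 + 0.03305785 + 0.00826446 = 0.15702479.
So 1/D = 6.368421, i.e. 6.3684 to 4 decimal places.

6.3684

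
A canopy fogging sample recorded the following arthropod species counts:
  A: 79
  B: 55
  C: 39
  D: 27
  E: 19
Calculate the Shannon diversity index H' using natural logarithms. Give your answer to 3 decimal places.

Total N = 79+55+39+27+19 = 219, so the proportions are 0.36073, 0.25114, 0.17808, 0.12329, 0.08676 (working shown to 5 dp, full precision carried).
Each pᵢ ln pᵢ term: 0.36073×(-1.01962)=-0.36781, 0.25114×(-1.38174)=-0.34701, 0.17808×(-1.72551)=-0.30728, 0.12329×(-2.09323)=-0.25807, 0.08676×(-2.44463)=-0.21209.
Sum = -1.49227, so H' = 1.492.

1.492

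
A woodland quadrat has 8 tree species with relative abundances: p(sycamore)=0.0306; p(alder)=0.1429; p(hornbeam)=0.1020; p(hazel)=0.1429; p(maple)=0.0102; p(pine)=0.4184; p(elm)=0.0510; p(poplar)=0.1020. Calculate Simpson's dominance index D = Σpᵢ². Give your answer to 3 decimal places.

D = 0.0306² + 0.1429² + 0.102² + 0.1429² + 0.0102² + 0.4184² + 0.051² + 0.102² = 0.00094 + 0.02042 + 0.01040 + 0.02042 + 0.00010 + 0.17506 + 0.00260 + 0.01040 = 0.24035 (working shown to 5 dp, full precision carried).
To 3 decimal places, D = 0.240.

0.240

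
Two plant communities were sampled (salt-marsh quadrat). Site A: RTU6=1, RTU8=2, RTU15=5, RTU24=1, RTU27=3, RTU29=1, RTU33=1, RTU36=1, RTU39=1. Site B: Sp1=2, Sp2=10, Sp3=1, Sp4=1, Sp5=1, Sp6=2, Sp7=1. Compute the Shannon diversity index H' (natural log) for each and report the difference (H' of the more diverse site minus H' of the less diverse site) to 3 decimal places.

0.520

Site A: N=16, proportions 0.0625, 0.125, 0.3125, 0.0625, 0.1875, 0.0625, 0.0625, 0.0625, 0.0625, giving H' = 1.97701 (working shown to 5 dp, full precision carried).
Site B: N=18, proportions 0.11111, 0.55556, 0.05556, 0.05556, 0.05556, 0.11111, 0.05556, giving H' = 1.45713.
Difference = |1.97701 − 1.45713| = 0.51988, i.e. 0.520 to 3 decimal places.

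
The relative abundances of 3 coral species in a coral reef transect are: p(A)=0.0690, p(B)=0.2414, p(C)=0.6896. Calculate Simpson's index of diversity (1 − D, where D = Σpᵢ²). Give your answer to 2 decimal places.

0.46

D = 0.069² + 0.2414² + 0.6896² = 0.0048 + 0.0583 + 0.4755 = 0.5386 (working shown to 4 dp, full precision carried).
So 1 − D = 0.4614, i.e. 0.46 to 2 decimal places.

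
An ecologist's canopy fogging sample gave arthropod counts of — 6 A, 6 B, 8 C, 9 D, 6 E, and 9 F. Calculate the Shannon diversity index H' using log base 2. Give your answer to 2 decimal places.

Total N = 6+6+8+9+6+9 = 44, so the proportions are 0.1364, 0.1364, 0.1818, 0.2045, 0.1364, 0.2045 (working shown to 4 dp, full precision carried).
Each pᵢ log₂ pᵢ term: 0.1364×(-2.8745)=-0.3920, 0.1364×(-2.8745)=-0.3920, 0.1818×(-2.4594)=-0.4472, 0.2045×(-2.2895)=-0.4683, 0.1364×(-2.8745)=-0.3920, 0.2045×(-2.2895)=-0.4683.
Sum = -2.5597, so H' = 2.56.

2.56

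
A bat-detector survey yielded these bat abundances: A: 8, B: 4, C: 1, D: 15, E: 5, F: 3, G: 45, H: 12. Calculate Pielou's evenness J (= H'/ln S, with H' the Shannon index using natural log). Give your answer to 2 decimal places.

Total N = 8+4+1+15+5+3+45+12 = 93, so the proportions are 0.086, 0.043, 0.0108, 0.1613, 0.0538, 0.0323, 0.4839, 0.129 (working shown to 4 dp, full precision carried).
H' = −Σ pᵢ ln pᵢ = −((-0.2110) + (-0.1353) + (-0.0487) + (-0.2943) + (-0.1572) + (-0.1108) + (-0.3513) + (-0.2642)) = 1.5728.
With S = 8 species, ln S = 2.0794, so J = 1.5728/2.0794 = 0.7563, i.e. 0.76 to 2 decimal places.

0.76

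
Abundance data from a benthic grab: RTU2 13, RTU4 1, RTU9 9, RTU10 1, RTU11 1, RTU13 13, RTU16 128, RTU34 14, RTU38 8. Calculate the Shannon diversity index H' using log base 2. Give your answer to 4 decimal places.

Total N = 13+1+9+1+1+13+128+14+8 = 188, so the proportions are 0.069149, 0.005319, 0.047872, 0.005319, 0.005319, 0.069149, 0.680851, 0.074468, 0.042553 (working shown to 6 dp, full precision carried).
Each pᵢ log₂ pᵢ term: 0.069149×(-3.854149)=-0.266510, 0.005319×(-7.554589)=-0.040184, 0.047872×(-4.384664)=-0.209904, 0.005319×(-7.554589)=-0.040184, 0.005319×(-7.554589)=-0.040184, 0.069149×(-3.854149)=-0.266510, 0.680851×(-0.554589)=-0.377592, 0.074468×(-3.747234)=-0.279049, 0.042553×(-4.554589)=-0.193812.
Sum = -1.713931, so H' = 1.7139.

1.7139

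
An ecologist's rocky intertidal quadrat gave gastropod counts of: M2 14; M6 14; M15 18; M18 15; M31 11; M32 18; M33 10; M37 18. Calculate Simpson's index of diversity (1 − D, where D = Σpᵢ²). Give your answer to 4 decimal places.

0.8700

Total N = 14+14+18+15+11+18+10+18 = 118, so the proportions are 0.118644, 0.118644, 0.152542, 0.127119, 0.09322, 0.152542, 0.084746, 0.152542 (working shown to 6 dp, full precision carried).
D = 0.118644² + 0.118644² + 0.152542² + 0.127119² + 0.09322² + 0.152542² + 0.084746² + 0.152542² = 0.014076 + 0.014076 + 0.023269 + 0.016159 + 0.008690 + 0.023269 + 0.007182 + 0.023269 = 0.129991.
So 1 − D = 0.870009, i.e. 0.8700 to 4 decimal places.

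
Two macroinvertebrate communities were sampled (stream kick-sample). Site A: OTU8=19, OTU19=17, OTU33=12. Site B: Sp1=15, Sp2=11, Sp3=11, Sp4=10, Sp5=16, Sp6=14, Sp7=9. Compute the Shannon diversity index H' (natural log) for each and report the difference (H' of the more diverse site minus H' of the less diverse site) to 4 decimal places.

0.8444

Site A: N=48, proportions 0.395833, 0.354167, 0.25, giving H' = 1.081038 (working shown to 6 dp, full precision carried).
Site B: N=86, proportions 0.174419, 0.127907, 0.127907, 0.116279, 0.186047, 0.162791, 0.104651, giving H' = 1.925469.
Difference = |1.081038 − 1.925469| = 0.844431, i.e. 0.8444 to 4 decimal places.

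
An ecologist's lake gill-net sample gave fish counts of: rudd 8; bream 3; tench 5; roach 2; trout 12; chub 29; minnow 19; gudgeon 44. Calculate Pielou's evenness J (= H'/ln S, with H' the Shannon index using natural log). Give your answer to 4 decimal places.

Total N = 8+3+5+2+12+29+19+44 = 122, so the proportions are 0.065574, 0.02459, 0.040984, 0.016393, 0.098361, 0.237705, 0.155738, 0.360656 (working shown to 6 dp, full precision carried).
H' = −Σ pᵢ ln pᵢ = −((-0.178661) + (-0.091117) + (-0.130926) + (-0.067391) + (-0.228110) + (-0.341517) + (-0.289607) + (-0.367808)) = 1.695136.
With S = 8 species, ln S = 2.079442, so J = 1.695136/2.079442 = 0.815188, i.e. 0.8152 to 4 decimal places.

0.8152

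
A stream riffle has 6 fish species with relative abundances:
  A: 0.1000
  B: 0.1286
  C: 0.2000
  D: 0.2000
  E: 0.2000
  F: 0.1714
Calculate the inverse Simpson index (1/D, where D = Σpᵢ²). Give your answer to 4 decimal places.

D = 0.1² + 0.1286² + 0.2² + 0.2² + 0.2² + 0.1714² = 0.01000000 + 0.01653796 + 0.04000000 + 0.04000000 + 0.04000000 + 0.02937796 = 0.17591592 (working shown to 8 dp, full precision carried).
So 1/D = 5.684534, i.e. 5.6845 to 4 decimal places.

5.6845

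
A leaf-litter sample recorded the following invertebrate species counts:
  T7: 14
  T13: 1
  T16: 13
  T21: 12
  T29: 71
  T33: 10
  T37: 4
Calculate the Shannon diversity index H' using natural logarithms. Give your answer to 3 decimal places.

1.378

Total N = 14+1+13+12+71+10+4 = 125, so the proportions are 0.112, 0.008, 0.104, 0.096, 0.568, 0.08, 0.032 (working shown to 5 dp, full precision carried).
Each pᵢ ln pᵢ term: 0.112×(-2.18926)=-0.24520, 0.008×(-4.82831)=-0.03863, 0.104×(-2.26336)=-0.23539, 0.096×(-2.34341)=-0.22497, 0.568×(-0.56563)=-0.32128, 0.08×(-2.52573)=-0.20206, 0.032×(-3.44202)=-0.11014.
Sum = -1.37766, so H' = 1.378.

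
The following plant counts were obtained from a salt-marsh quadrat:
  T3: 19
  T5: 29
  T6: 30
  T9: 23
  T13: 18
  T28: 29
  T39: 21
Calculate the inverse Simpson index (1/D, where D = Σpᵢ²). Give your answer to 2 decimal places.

Total N = 19+29+30+23+18+29+21 = 169, so the proportions are 0.112426, 0.171598, 0.177515, 0.136095, 0.106509, 0.171598, 0.12426 (working shown to 6 dp, full precision carried).
D = 0.112426² + 0.171598² + 0.177515² + 0.136095² + 0.106509² + 0.171598² + 0.12426² = 0.012640 + 0.029446 + 0.031512 + 0.018522 + 0.011344 + 0.029446 + 0.015441 = 0.148349.
So 1/D = 6.7409, i.e. 6.74 to 2 decimal places.

6.74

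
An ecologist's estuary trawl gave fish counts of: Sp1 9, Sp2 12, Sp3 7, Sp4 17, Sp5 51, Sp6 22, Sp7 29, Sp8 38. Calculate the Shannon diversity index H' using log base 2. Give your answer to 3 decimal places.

2.729

Total N = 9+12+7+17+51+22+29+38 = 185, so the proportions are 0.04865, 0.06486, 0.03784, 0.09189, 0.27568, 0.11892, 0.15676, 0.20541 (working shown to 5 dp, full precision carried).
Each pᵢ log₂ pᵢ term: 0.04865×(-4.36146)=-0.21218, 0.06486×(-3.94642)=-0.25598, 0.03784×(-4.72403)=-0.17875, 0.09189×(-3.44392)=-0.31647, 0.27568×(-1.85896)=-0.51247, 0.11892×(-3.07195)=-0.36531, 0.15676×(-2.67340)=-0.41907, 0.20541×(-2.28345)=-0.46903.
Sum = -2.72927, so H' = 2.729.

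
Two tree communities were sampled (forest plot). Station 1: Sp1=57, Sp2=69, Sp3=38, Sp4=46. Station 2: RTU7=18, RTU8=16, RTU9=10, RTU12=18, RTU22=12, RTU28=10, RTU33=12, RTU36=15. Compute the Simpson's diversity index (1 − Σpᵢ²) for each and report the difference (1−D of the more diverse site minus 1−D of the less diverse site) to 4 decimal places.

Station 1: N=210, proportions 0.271429, 0.328571, 0.180952, 0.219048, giving 1−D = 0.737642 (working shown to 6 dp, full precision carried).
Station 2: N=111, proportions 0.162162, 0.144144, 0.09009, 0.162162, 0.108108, 0.09009, 0.108108, 0.135135, giving 1−D = 0.868761.
Difference = |0.737642 − 0.868761| = 0.131119, i.e. 0.1311 to 4 decimal places.

0.1311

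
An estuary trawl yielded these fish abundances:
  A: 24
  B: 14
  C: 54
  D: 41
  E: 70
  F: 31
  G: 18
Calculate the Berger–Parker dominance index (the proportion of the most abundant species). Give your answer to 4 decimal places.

0.2778

Total N = 24+14+54+41+70+31+18 = 252, so the proportions are 0.095238, 0.055556, 0.214286, 0.162698, 0.277778, 0.123016, 0.071429 (working shown to 6 dp, full precision carried).
The largest proportion is 0.277778, i.e. d = 0.2778 to 4 decimal places.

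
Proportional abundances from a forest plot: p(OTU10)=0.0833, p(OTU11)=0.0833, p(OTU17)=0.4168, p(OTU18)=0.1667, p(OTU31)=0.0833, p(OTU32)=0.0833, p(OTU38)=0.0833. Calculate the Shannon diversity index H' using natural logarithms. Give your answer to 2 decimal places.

1.70

Each pᵢ ln pᵢ term (working shown to 4 dp, full precision carried): 0.0833×(-2.4853)=-0.2070, 0.0833×(-2.4853)=-0.2070, 0.4168×(-0.8751)=-0.3648, 0.1667×(-1.7916)=-0.2987, 0.0833×(-2.4853)=-0.2070, 0.0833×(-2.4853)=-0.2070, 0.0833×(-2.4853)=-0.2070.
Sum = -1.6985, so H' = 1.70.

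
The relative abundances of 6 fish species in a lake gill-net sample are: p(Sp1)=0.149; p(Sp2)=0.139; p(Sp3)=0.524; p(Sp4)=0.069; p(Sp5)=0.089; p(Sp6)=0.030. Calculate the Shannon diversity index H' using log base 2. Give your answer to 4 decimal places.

Each pᵢ log₂ pᵢ term (working shown to 6 dp, full precision carried): 0.149×(-2.746616)=-0.409246, 0.139×(-2.846843)=-0.395711, 0.524×(-0.932361)=-0.488557, 0.069×(-3.857260)=-0.266151, 0.089×(-3.490051)=-0.310615, 0.03×(-5.058894)=-0.151767.
Sum = -2.022047, so H' = 2.0220.

2.0220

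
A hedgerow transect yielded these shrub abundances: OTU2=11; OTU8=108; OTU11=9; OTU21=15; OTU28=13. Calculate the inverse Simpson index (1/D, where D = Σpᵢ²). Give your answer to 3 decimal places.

1.985

Total N = 11+108+9+15+13 = 156, so the proportions are 0.070513, 0.692308, 0.057692, 0.096154, 0.083333 (working shown to 6 dp, full precision carried).
D = 0.070513² + 0.692308² + 0.057692² + 0.096154² + 0.083333² = 0.004972 + 0.479290 + 0.003328 + 0.009246 + 0.006944 = 0.503780.
So 1/D = 1.98499, i.e. 1.985 to 3 decimal places.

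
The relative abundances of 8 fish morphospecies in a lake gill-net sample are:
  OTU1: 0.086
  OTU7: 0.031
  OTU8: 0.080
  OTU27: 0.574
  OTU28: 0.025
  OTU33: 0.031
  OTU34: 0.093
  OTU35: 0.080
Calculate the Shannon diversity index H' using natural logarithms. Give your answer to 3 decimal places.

Each pᵢ ln pᵢ term (working shown to 5 dp, full precision carried): 0.086×(-2.45341)=-0.21099, 0.031×(-3.47377)=-0.10769, 0.08×(-2.52573)=-0.20206, 0.574×(-0.55513)=-0.31864, 0.025×(-3.68888)=-0.09222, 0.031×(-3.47377)=-0.10769, 0.093×(-2.37516)=-0.22089, 0.08×(-2.52573)=-0.20206.
Sum = -1.46224, so H' = 1.462.

1.462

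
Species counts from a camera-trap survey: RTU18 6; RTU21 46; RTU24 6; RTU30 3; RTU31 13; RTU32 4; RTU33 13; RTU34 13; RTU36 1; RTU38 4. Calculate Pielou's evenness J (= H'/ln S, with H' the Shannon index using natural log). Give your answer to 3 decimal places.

0.794

Total N = 6+46+6+3+13+4+13+13+1+4 = 109, so the proportions are 0.05505, 0.42202, 0.05505, 0.02752, 0.11927, 0.0367, 0.11927, 0.11927, 0.00917, 0.0367 (working shown to 5 dp, full precision carried).
H' = −Σ pᵢ ln pᵢ = −((-0.15961) + (-0.36408) + (-0.15961) + (-0.09888) + (-0.25361) + (-0.12129) + (-0.25361) + (-0.25361) + (-0.04304) + (-0.12129)) = 1.82862.
With S = 10 species, ln S = 2.30259, so J = 1.82862/2.30259 = 0.79416, i.e. 0.794 to 3 decimal places.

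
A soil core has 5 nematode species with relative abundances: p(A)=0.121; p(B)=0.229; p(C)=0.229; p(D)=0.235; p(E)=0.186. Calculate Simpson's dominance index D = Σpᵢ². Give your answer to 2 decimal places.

0.21

D = 0.121² + 0.229² + 0.229² + 0.235² + 0.186² = 0.0146 + 0.0524 + 0.0524 + 0.0552 + 0.0346 = 0.2093 (working shown to 4 dp, full precision carried).
To 2 decimal places, D = 0.21.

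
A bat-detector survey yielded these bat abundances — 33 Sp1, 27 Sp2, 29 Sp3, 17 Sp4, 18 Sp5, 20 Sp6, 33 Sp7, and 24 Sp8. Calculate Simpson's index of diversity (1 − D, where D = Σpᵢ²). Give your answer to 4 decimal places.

Total N = 33+27+29+17+18+20+33+24 = 201, so the proportions are 0.164179, 0.134328, 0.144279, 0.084577, 0.089552, 0.099502, 0.164179, 0.119403 (working shown to 6 dp, full precision carried).
D = 0.164179² + 0.134328² + 0.144279² + 0.084577² + 0.089552² + 0.099502² + 0.164179² + 0.119403² = 0.026955 + 0.018044 + 0.020816 + 0.007153 + 0.008020 + 0.009901 + 0.026955 + 0.014257 = 0.132101.
So 1 − D = 0.867899, i.e. 0.8679 to 4 decimal places.

0.8679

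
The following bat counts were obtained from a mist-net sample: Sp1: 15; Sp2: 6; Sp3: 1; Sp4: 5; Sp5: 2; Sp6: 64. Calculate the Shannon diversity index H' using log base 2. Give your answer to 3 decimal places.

1.467

Total N = 15+6+1+5+2+64 = 93, so the proportions are 0.16129, 0.06452, 0.01075, 0.05376, 0.02151, 0.68817 (working shown to 5 dp, full precision carried).
Each pᵢ log₂ pᵢ term: 0.16129×(-2.63227)=-0.42456, 0.06452×(-3.95420)=-0.25511, 0.01075×(-6.53916)=-0.07031, 0.05376×(-4.21723)=-0.22673, 0.02151×(-5.53916)=-0.11912, 0.68817×(-0.53916)=-0.37103.
Sum = -1.46687, so H' = 1.467.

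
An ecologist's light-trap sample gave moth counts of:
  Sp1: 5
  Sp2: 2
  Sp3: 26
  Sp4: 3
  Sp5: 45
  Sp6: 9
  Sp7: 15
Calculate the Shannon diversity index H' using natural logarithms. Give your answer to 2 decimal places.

1.52

Total N = 5+2+26+3+45+9+15 = 105, so the proportions are 0.0476, 0.019, 0.2476, 0.0286, 0.4286, 0.0857, 0.1429 (working shown to 4 dp, full precision carried).
Each pᵢ ln pᵢ term: 0.0476×(-3.0445)=-0.1450, 0.019×(-3.9608)=-0.0754, 0.2476×(-1.3959)=-0.3456, 0.0286×(-3.5553)=-0.1016, 0.4286×(-0.8473)=-0.3631, 0.0857×(-2.4567)=-0.2106, 0.1429×(-1.9459)=-0.2780.
Sum = -1.5193, so H' = 1.52.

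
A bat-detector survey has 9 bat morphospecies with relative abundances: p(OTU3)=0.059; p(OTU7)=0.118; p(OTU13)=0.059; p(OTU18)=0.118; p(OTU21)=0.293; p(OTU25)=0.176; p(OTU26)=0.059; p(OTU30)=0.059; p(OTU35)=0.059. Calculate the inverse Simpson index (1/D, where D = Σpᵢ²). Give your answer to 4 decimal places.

6.1699

D = 0.059² + 0.118² + 0.059² + 0.118² + 0.293² + 0.176² + 0.059² + 0.059² + 0.059² = 0.00348100 + 0.01392400 + 0.00348100 + 0.01392400 + 0.08584900 + 0.03097600 + 0.00348100 + 0.00348100 + 0.00348100 = 0.16207800 (working shown to 8 dp, full precision carried).
So 1/D = 6.169869, i.e. 6.1699 to 4 decimal places.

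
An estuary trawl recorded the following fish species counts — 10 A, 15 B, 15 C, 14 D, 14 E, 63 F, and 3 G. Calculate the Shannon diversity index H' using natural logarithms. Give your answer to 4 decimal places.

1.5958

Total N = 10+15+15+14+14+63+3 = 134, so the proportions are 0.074627, 0.11194, 0.11194, 0.104478, 0.104478, 0.470149, 0.022388 (working shown to 6 dp, full precision carried).
Each pᵢ ln pᵢ term: 0.074627×(-2.595255)=-0.193676, 0.11194×(-2.189790)=-0.245126, 0.11194×(-2.189790)=-0.245126, 0.104478×(-2.258782)=-0.235992, 0.104478×(-2.258782)=-0.235992, 0.470149×(-0.754705)=-0.354824, 0.022388×(-3.799228)=-0.085057.
Sum = -1.595793, so H' = 1.5958.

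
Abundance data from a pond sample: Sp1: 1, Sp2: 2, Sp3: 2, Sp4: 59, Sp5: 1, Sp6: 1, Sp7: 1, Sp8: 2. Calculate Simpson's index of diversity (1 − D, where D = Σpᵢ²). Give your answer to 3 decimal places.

Total N = 1+2+2+59+1+1+1+2 = 69, so the proportions are 0.01449, 0.02899, 0.02899, 0.85507, 0.01449, 0.01449, 0.01449, 0.02899 (working shown to 5 dp, full precision carried).
D = 0.01449² + 0.02899² + 0.02899² + 0.85507² + 0.01449² + 0.01449² + 0.01449² + 0.02899² = 0.00021 + 0.00084 + 0.00084 + 0.73115 + 0.00021 + 0.00021 + 0.00021 + 0.00084 = 0.73451.
So 1 − D = 0.26549, i.e. 0.265 to 3 decimal places.

0.265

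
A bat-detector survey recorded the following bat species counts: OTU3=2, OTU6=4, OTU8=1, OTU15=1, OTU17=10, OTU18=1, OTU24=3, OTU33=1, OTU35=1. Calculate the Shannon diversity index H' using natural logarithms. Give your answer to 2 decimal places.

1.79

Total N = 2+4+1+1+10+1+3+1+1 = 24, so the proportions are 0.0833, 0.1667, 0.0417, 0.0417, 0.4167, 0.0417, 0.125, 0.0417, 0.0417 (working shown to 4 dp, full precision carried).
Each pᵢ ln pᵢ term: 0.0833×(-2.4849)=-0.2071, 0.1667×(-1.7918)=-0.2986, 0.0417×(-3.1781)=-0.1324, 0.0417×(-3.1781)=-0.1324, 0.4167×(-0.8755)=-0.3648, 0.0417×(-3.1781)=-0.1324, 0.125×(-2.0794)=-0.2599, 0.0417×(-3.1781)=-0.1324, 0.0417×(-3.1781)=-0.1324.
Sum = -1.7925, so H' = 1.79.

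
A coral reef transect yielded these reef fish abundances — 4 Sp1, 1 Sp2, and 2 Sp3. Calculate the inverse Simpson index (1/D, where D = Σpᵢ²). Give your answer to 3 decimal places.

Total N = 4+1+2 = 7, so the proportions are 0.571429, 0.142857, 0.285714 (working shown to 6 dp, full precision carried).
D = 0.571429² + 0.142857² + 0.285714² = 0.326531 + 0.020408 + 0.081633 = 0.428571.
So 1/D = 2.33333, i.e. 2.333 to 3 decimal places.

2.333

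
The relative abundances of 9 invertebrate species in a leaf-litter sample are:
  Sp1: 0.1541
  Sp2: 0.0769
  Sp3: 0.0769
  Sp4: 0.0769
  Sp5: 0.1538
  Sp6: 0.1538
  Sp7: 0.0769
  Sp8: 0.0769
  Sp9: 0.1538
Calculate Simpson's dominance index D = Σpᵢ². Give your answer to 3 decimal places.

D = 0.1541² + 0.0769² + 0.0769² + 0.0769² + 0.1538² + 0.1538² + 0.0769² + 0.0769² + 0.1538² = 0.02375 + 0.00591 + 0.00591 + 0.00591 + 0.02365 + 0.02365 + 0.00591 + 0.00591 + 0.02365 = 0.12428 (working shown to 5 dp, full precision carried).
To 3 decimal places, D = 0.124.

0.124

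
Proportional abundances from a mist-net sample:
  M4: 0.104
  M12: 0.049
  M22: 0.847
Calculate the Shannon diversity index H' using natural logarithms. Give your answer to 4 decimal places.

Each pᵢ ln pᵢ term (working shown to 6 dp, full precision carried): 0.104×(-2.263364)=-0.235390, 0.049×(-3.015935)=-0.147781, 0.847×(-0.166055)=-0.140648.
Sum = -0.523819, so H' = 0.5238.

0.5238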